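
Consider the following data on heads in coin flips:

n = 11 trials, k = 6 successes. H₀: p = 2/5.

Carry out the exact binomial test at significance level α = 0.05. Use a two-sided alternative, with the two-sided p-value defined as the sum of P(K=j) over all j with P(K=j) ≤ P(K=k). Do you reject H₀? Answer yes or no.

reject H₀: no

Exact binomial: n=11, k=6, p₀=2/5=0.4000
P(X=j) = C(n,j)·p₀^j·(1−p₀)^(n−j); p = Σ P(X=j) over j with P(X=j) ≤ P(X=6)
p-value (two-sided) = 0.36542
At α=0.05: p ≥ α → fail to reject H₀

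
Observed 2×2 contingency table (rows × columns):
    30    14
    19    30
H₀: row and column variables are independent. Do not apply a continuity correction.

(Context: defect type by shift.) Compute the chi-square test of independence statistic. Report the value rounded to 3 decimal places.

test statistic = 8.042

Row totals [44, 49], col totals [49, 44], n=93
χ² = (30−23.18)²/23.18 + (14−20.82)²/20.82 + (19−25.82)²/25.82 + (30−23.18)²/23.18 = 8.0420
df = 1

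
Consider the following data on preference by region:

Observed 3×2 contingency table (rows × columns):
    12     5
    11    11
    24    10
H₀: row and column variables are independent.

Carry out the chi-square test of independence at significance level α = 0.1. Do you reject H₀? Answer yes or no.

reject H₀: no

Row totals [17, 22, 34], col totals [47, 26], n=73
χ² = (12−10.95)²/10.95 + (5−6.05)²/6.05 + (11−14.16)²/14.16 + (11−7.84)²/7.84 + (24−21.89)²/21.89 + (10−12.11)²/12.11 = 2.8411
df = 2
p-value (upper-tail) = 0.24158
At α=0.1: p ≥ α → fail to reject H₀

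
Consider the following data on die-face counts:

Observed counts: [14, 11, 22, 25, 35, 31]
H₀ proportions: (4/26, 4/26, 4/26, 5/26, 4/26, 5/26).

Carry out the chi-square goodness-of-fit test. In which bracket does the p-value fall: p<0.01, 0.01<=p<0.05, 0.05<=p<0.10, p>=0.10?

p-value bracket: p<0.01

n = 138; E_i = n·p_i = [21.23, 21.23, 21.23, 26.54, 21.23, 26.54]
χ² = (14−21.23)²/21.23 + (11−21.23)²/21.23 + (22−21.23)²/21.23 + (25−26.54)²/26.54 + (35−21.23)²/21.23 + (31−26.54)²/26.54 = 17.1899
df = 5
p-value (upper-tail) = 0.00415
→ bracket: p<0.01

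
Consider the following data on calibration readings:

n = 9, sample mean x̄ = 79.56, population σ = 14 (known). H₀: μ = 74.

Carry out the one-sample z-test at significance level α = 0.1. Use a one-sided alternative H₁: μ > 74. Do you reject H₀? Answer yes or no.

SE = σ/√n = 14/√9 = 4.6667
z = (x̄−μ₀)/SE = (79.56−74)/4.6667 = 1.1914
p-value (one-sided, H₁ greater) = 0.11674
At α=0.1: p ≥ α → fail to reject H₀

reject H₀: no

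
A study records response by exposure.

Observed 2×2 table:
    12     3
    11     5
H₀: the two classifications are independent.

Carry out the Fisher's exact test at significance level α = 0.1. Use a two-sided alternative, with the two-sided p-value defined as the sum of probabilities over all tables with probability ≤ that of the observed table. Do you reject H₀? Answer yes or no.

reject H₀: no

Margins: r₁=15, r₂=16, c₁=23, c₂=8, n=31
p_obs = C(15,12)·C(16,11)/C(31,23); sum pmf over tables with pmf ≤ p_obs
p-value (two-sided) = 0.68508
At α=0.1: p ≥ α → fail to reject H₀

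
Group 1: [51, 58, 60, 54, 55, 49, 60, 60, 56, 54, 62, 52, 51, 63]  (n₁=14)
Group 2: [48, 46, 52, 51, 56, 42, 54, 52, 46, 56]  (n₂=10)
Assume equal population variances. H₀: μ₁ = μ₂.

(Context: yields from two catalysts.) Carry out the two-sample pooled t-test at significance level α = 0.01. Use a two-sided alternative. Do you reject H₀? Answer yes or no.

reject H₀: yes

x̄₁=56.071, s₁=4.480, n₁=14
x̄₂=50.300, s₂=4.668, n₂=10
s_p² = [13·4.480² + 9·4.668²]/22 = 20.7740
SE = √(s_p²·(1/14+1/10)) = 1.8871
t = (56.071−50.300)/1.8871 = 3.0583
df = 22
p-value (two-sided) = 0.00576
At α=0.01: p < α → reject H₀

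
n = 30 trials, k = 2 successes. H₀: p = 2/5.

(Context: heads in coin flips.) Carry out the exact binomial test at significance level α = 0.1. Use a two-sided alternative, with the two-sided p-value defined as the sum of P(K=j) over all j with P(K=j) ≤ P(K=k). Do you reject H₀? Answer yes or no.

reject H₀: yes

Exact binomial: n=30, k=2, p₀=2/5=0.4000
P(X=j) = C(n,j)·p₀^j·(1−p₀)^(n−j); p = Σ P(X=j) over j with P(X=j) ≤ P(X=2)
p-value (two-sided) = 0.00010
At α=0.1: p < α → reject H₀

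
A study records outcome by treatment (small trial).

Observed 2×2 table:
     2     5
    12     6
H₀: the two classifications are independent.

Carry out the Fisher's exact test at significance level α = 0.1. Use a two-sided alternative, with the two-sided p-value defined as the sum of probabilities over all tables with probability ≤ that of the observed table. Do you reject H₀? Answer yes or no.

reject H₀: no

Margins: r₁=7, r₂=18, c₁=14, c₂=11, n=25
p_obs = C(7,2)·C(18,12)/C(25,14); sum pmf over tables with pmf ≤ p_obs
p-value (two-sided) = 0.17746
At α=0.1: p ≥ α → fail to reject H₀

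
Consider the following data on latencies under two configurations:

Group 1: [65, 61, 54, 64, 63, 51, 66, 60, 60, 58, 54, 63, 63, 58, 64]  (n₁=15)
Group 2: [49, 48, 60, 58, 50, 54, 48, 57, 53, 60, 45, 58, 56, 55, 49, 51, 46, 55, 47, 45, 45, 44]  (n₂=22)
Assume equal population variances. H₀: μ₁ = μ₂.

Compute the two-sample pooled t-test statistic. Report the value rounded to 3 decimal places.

test statistic = 5.262

x̄₁=60.267, s₁=4.480, n₁=15
x̄₂=51.500, s₂=5.280, n₂=22
s_p² = [14·4.480² + 21·5.280²]/35 = 24.7552
SE = √(s_p²·(1/15+1/22)) = 1.6660
t = (60.267−51.500)/1.6660 = 5.2621
df = 35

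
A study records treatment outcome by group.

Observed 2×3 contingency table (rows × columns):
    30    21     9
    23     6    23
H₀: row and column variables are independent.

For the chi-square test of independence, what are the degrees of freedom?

df = (r−1)(c−1) = (2−1)·(3−1) = 2

degrees of freedom = 2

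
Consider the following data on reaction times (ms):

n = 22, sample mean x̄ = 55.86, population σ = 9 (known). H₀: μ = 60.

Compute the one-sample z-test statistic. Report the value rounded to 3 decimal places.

SE = σ/√n = 9/√22 = 1.9188
z = (x̄−μ₀)/SE = (55.86−60)/1.9188 = -2.1576

test statistic = -2.158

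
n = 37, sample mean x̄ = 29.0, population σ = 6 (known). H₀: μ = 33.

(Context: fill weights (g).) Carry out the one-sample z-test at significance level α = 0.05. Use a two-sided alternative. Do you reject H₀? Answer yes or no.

reject H₀: yes

SE = σ/√n = 6/√37 = 0.9864
z = (x̄−μ₀)/SE = (29.0−33)/0.9864 = -4.0552
p-value (two-sided) = 0.00005
At α=0.05: p < α → reject H₀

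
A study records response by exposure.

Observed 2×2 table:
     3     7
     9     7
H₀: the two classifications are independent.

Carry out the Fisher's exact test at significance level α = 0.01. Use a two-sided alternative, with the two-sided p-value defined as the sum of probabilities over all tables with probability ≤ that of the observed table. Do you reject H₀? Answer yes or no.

Margins: r₁=10, r₂=16, c₁=12, c₂=14, n=26
p_obs = C(10,3)·C(16,9)/C(26,12); sum pmf over tables with pmf ≤ p_obs
p-value (two-sided) = 0.24752
At α=0.01: p ≥ α → fail to reject H₀

reject H₀: no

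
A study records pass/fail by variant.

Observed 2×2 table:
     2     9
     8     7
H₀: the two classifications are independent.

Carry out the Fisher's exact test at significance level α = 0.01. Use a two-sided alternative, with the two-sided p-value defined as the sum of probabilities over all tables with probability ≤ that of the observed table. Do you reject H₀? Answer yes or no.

reject H₀: no

Margins: r₁=11, r₂=15, c₁=10, c₂=16, n=26
p_obs = C(11,2)·C(15,8)/C(26,10); sum pmf over tables with pmf ≤ p_obs
p-value (two-sided) = 0.10925
At α=0.01: p ≥ α → fail to reject H₀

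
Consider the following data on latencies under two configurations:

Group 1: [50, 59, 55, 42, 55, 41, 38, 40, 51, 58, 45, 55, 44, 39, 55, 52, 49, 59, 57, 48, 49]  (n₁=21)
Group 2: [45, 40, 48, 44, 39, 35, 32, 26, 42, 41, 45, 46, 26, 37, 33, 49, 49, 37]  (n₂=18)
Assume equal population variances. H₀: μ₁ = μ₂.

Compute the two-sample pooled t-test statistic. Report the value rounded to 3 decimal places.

test statistic = 4.381

x̄₁=49.571, s₁=6.903, n₁=21
x̄₂=39.667, s₂=7.195, n₂=18
s_p² = [20·6.903² + 17·7.195²]/37 = 49.5444
SE = √(s_p²·(1/21+1/18)) = 2.2609
t = (49.571−39.667)/2.2609 = 4.3809
df = 37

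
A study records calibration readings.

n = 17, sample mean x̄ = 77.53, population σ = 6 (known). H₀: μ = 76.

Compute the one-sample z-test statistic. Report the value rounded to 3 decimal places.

test statistic = 1.051

SE = σ/√n = 6/√17 = 1.4552
z = (x̄−μ₀)/SE = (77.53−76)/1.4552 = 1.0514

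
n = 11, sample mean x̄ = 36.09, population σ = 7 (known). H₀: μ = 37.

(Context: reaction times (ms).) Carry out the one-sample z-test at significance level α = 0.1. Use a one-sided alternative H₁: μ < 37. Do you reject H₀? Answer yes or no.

SE = σ/√n = 7/√11 = 2.1106
z = (x̄−μ₀)/SE = (36.09−37)/2.1106 = -0.4312
p-value (one-sided, H₁ less) = 0.33318
At α=0.1: p ≥ α → fail to reject H₀

reject H₀: no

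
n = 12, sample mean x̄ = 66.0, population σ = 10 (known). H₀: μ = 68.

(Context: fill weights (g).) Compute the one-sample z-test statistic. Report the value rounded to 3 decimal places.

SE = σ/√n = 10/√12 = 2.8868
z = (x̄−μ₀)/SE = (66.0−68)/2.8868 = -0.6928

test statistic = -0.693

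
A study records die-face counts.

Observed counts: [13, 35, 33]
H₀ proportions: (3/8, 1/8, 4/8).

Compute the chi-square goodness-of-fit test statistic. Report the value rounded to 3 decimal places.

test statistic = 72.440

n = 81; E_i = n·p_i = [30.38, 10.12, 40.50]
χ² = (13−30.38)²/30.38 + (35−10.12)²/10.12 + (33−40.50)²/40.50 = 72.4403
df = 2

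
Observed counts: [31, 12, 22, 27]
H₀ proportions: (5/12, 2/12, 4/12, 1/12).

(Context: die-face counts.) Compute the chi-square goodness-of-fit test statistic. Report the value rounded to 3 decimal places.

test statistic = 53.330

n = 92; E_i = n·p_i = [38.33, 15.33, 30.67, 7.67]
χ² = (31−38.33)²/38.33 + (12−15.33)²/15.33 + (22−30.67)²/30.67 + (27−7.67)²/7.67 = 53.3304
df = 3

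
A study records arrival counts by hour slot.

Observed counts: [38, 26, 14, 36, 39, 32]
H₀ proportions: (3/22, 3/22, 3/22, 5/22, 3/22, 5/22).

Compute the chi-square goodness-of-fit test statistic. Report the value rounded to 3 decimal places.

n = 185; E_i = n·p_i = [25.23, 25.23, 25.23, 42.05, 25.23, 42.05]
χ² = (38−25.23)²/25.23 + (26−25.23)²/25.23 + (14−25.23)²/25.23 + (36−42.05)²/42.05 + (39−25.23)²/25.23 + (32−42.05)²/42.05 = 22.2757
df = 5

test statistic = 22.276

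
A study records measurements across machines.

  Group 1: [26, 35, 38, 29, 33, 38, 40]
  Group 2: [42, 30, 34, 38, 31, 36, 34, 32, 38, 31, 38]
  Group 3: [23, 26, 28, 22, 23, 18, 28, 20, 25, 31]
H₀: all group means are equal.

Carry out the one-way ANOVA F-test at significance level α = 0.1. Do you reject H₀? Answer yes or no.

Group means [34.14, 34.91, 24.40], grand mean 30.964
SSB = Σnᵢ(x̄ᵢ−x̄)² = 672.798; SSW = ΣΣ(x−x̄ᵢ)² = 446.166
MSB = 672.798/2 = 336.3990; MSW = 446.166/25 = 17.8466
F = MSB/MSW = 18.8494
df = (2, 25)
p-value (upper-tail) = 0.00001
At α=0.1: p < α → reject H₀

reject H₀: yes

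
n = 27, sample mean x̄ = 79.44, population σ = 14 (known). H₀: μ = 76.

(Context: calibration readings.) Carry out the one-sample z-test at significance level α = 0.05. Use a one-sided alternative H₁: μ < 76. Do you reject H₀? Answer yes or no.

reject H₀: no

SE = σ/√n = 14/√27 = 2.6943
z = (x̄−μ₀)/SE = (79.44−76)/2.6943 = 1.2768
p-value (one-sided, H₁ less) = 0.89916
At α=0.05: p ≥ α → fail to reject H₀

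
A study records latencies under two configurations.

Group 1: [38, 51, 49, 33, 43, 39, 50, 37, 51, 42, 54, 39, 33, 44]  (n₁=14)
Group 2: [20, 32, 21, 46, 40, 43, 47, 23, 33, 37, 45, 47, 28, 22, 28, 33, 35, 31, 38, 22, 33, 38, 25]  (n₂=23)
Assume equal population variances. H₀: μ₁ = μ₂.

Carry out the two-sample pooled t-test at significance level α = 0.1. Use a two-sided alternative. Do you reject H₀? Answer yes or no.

reject H₀: yes

x̄₁=43.071, s₁=6.956, n₁=14
x̄₂=33.348, s₂=8.778, n₂=23
s_p² = [13·6.956² + 22·8.778²]/35 = 66.4042
SE = √(s_p²·(1/14+1/23)) = 2.7623
t = (43.071−33.348)/2.7623 = 3.5201
df = 35
p-value (two-sided) = 0.00122
At α=0.1: p < α → reject H₀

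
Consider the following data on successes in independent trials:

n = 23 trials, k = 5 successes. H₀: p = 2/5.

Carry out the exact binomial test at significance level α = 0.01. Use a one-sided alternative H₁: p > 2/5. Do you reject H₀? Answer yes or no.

Exact binomial: n=23, k=5, p₀=2/5=0.4000
P(X≥5) from Σ C(n,i)·p₀^i·(1−p₀)^(n−i)
p-value (one-sided, H₁ greater) = 0.98103
At α=0.01: p ≥ α → fail to reject H₀

reject H₀: no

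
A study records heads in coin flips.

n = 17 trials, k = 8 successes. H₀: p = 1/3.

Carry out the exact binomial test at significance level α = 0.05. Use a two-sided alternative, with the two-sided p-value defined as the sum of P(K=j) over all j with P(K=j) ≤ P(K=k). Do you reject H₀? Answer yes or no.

Exact binomial: n=17, k=8, p₀=1/3=0.3333
P(X=j) = C(n,j)·p₀^j·(1−p₀)^(n−j); p = Σ P(X=j) over j with P(X=j) ≤ P(X=8)
p-value (two-sided) = 0.30228
At α=0.05: p ≥ α → fail to reject H₀

reject H₀: no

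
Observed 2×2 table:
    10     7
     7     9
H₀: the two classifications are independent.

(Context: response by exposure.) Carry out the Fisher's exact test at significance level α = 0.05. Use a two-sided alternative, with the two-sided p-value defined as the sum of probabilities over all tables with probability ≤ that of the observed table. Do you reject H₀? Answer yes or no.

Margins: r₁=17, r₂=16, c₁=17, c₂=16, n=33
p_obs = C(17,10)·C(16,7)/C(33,17); sum pmf over tables with pmf ≤ p_obs
p-value (two-sided) = 0.49351
At α=0.05: p ≥ α → fail to reject H₀

reject H₀: no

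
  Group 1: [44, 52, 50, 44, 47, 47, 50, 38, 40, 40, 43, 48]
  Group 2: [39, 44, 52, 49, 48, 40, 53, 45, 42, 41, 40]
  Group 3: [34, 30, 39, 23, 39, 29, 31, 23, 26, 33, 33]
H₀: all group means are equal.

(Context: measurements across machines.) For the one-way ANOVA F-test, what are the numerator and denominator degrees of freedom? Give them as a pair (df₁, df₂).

k = 3 groups, N = 34 total
df = (k−1, N−k) = (3−1, 34−3) = (2, 31)

degrees of freedom = [2, 31]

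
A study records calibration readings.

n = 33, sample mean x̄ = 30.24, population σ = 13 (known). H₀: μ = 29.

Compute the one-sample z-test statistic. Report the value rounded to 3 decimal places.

SE = σ/√n = 13/√33 = 2.2630
z = (x̄−μ₀)/SE = (30.24−29)/2.2630 = 0.5479

test statistic = 0.548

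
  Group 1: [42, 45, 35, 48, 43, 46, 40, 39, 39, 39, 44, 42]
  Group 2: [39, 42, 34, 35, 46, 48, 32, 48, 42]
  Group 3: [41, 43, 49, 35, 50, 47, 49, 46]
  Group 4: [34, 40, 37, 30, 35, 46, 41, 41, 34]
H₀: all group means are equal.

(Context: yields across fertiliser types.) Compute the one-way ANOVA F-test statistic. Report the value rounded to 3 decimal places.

test statistic = 3.384

Group means [41.83, 40.67, 45.00, 37.56], grand mean 41.211
SSB = Σnᵢ(x̄ᵢ−x̄)² = 242.427; SSW = ΣΣ(x−x̄ᵢ)² = 811.889
MSB = 242.427/3 = 80.8090; MSW = 811.889/34 = 23.8791
F = MSB/MSW = 3.3841
df = (3, 34)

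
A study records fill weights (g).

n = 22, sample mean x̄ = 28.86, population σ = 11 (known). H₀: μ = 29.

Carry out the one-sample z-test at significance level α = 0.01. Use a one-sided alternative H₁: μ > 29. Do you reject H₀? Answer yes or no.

reject H₀: no

SE = σ/√n = 11/√22 = 2.3452
z = (x̄−μ₀)/SE = (28.86−29)/2.3452 = -0.0597
p-value (one-sided, H₁ greater) = 0.52380
At α=0.01: p ≥ α → fail to reject H₀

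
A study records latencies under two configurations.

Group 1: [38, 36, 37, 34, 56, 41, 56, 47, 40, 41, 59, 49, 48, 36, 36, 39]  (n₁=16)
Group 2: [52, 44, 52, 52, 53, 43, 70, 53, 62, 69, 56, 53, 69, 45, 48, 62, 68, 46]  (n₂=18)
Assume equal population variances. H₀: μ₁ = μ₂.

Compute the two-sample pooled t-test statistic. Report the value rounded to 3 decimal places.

test statistic = -4.052

x̄₁=43.312, s₁=8.130, n₁=16
x̄₂=55.389, s₂=9.127, n₂=18
s_p² = [15·8.130² + 17·9.127²]/32 = 75.2411
SE = √(s_p²·(1/16+1/18)) = 2.9804
t = (43.312−55.389)/2.9804 = -4.0520
df = 32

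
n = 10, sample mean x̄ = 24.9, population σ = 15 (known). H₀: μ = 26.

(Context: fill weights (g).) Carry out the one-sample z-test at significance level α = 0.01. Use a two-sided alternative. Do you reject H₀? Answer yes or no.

reject H₀: no

SE = σ/√n = 15/√10 = 4.7434
z = (x̄−μ₀)/SE = (24.9−26)/4.7434 = -0.2319
p-value (two-sided) = 0.81662
At α=0.01: p ≥ α → fail to reject H₀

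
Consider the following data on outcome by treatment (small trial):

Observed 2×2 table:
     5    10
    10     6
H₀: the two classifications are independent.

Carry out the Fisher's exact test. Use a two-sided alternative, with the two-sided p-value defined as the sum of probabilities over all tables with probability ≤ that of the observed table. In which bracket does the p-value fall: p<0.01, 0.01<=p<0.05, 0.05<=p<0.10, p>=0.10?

Margins: r₁=15, r₂=16, c₁=15, c₂=16, n=31
p_obs = C(15,5)·C(16,10)/C(31,15); sum pmf over tables with pmf ≤ p_obs
p-value (two-sided) = 0.15561
→ bracket: p>=0.10

p-value bracket: p>=0.10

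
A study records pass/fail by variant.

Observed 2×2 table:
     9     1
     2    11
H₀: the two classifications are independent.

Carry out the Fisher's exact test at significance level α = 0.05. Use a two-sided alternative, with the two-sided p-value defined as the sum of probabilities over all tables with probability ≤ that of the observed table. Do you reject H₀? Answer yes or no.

Margins: r₁=10, r₂=13, c₁=11, c₂=12, n=23
p_obs = C(10,9)·C(13,2)/C(23,11); sum pmf over tables with pmf ≤ p_obs
p-value (two-sided) = 0.00064
At α=0.05: p < α → reject H₀

reject H₀: yes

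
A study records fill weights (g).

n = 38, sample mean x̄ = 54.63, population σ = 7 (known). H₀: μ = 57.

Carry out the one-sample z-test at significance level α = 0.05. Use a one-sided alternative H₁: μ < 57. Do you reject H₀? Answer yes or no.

SE = σ/√n = 7/√38 = 1.1355
z = (x̄−μ₀)/SE = (54.63−57)/1.1355 = -2.0871
p-value (one-sided, H₁ less) = 0.01844
At α=0.05: p < α → reject H₀

reject H₀: yes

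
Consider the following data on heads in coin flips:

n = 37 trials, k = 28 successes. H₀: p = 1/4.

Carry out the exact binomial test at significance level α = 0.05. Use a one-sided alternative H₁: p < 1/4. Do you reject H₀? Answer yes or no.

Exact binomial: n=37, k=28, p₀=1/4=0.2500
P(X≤28) from Σ C(n,i)·p₀^i·(1−p₀)^(n−i)
p-value (one-sided, H₁ less) = 1.00000
At α=0.05: p ≥ α → fail to reject H₀

reject H₀: no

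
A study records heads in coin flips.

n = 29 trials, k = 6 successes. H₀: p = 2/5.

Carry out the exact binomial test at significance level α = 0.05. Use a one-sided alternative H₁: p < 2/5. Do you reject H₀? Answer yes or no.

reject H₀: yes

Exact binomial: n=29, k=6, p₀=2/5=0.4000
P(X≤6) from Σ C(n,i)·p₀^i·(1−p₀)^(n−i)
p-value (one-sided, H₁ less) = 0.02333
At α=0.05: p < α → reject H₀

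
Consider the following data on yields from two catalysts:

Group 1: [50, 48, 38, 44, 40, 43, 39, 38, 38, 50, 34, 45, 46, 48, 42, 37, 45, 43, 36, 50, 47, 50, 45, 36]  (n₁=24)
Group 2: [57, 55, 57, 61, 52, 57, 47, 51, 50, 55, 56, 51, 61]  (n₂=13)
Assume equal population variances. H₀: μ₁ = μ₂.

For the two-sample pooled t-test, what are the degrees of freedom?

df = n₁ + n₂ − 2 = 24 + 13 − 2 = 35

degrees of freedom = 35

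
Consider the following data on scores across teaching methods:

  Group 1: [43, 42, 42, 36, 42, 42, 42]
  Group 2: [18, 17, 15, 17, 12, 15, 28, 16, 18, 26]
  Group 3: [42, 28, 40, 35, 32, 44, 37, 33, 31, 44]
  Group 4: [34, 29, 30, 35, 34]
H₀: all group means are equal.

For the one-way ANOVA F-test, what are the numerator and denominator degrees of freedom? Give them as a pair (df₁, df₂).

k = 4 groups, N = 32 total
df = (k−1, N−k) = (4−1, 32−4) = (3, 28)

degrees of freedom = [3, 28]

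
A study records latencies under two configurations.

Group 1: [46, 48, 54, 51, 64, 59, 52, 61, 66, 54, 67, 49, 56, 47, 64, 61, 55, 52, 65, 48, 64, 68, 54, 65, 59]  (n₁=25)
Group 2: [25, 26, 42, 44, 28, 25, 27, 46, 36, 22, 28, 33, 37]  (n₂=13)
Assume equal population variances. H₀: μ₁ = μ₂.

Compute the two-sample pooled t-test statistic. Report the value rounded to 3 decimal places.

test statistic = 9.897

x̄₁=57.160, s₁=7.016, n₁=25
x̄₂=32.231, s₂=8.022, n₂=13
s_p² = [24·7.016² + 12·8.022²]/36 = 54.2685
SE = √(s_p²·(1/25+1/13)) = 2.5190
t = (57.160−32.231)/2.5190 = 9.8966
df = 36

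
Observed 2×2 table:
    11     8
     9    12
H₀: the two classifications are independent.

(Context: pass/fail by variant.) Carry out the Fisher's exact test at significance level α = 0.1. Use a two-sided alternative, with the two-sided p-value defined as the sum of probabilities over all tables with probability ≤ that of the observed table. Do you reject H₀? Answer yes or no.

Margins: r₁=19, r₂=21, c₁=20, c₂=20, n=40
p_obs = C(19,11)·C(21,9)/C(40,20); sum pmf over tables with pmf ≤ p_obs
p-value (two-sided) = 0.52725
At α=0.1: p ≥ α → fail to reject H₀

reject H₀: no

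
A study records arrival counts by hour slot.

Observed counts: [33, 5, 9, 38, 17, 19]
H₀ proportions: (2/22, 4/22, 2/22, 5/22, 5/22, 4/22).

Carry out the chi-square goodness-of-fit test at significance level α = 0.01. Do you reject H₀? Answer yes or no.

n = 121; E_i = n·p_i = [11.00, 22.00, 11.00, 27.50, 27.50, 22.00]
χ² = (33−11.00)²/11.00 + (5−22.00)²/22.00 + (9−11.00)²/11.00 + (38−27.50)²/27.50 + (17−27.50)²/27.50 + (19−22.00)²/22.00 = 65.9273
df = 5
p-value (upper-tail) = 0.00000
At α=0.01: p < α → reject H₀

reject H₀: yes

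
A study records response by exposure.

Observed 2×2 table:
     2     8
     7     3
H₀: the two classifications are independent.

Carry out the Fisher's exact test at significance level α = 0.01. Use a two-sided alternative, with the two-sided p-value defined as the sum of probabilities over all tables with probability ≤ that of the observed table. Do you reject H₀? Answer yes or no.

Margins: r₁=10, r₂=10, c₁=9, c₂=11, n=20
p_obs = C(10,2)·C(10,7)/C(20,9); sum pmf over tables with pmf ≤ p_obs
p-value (two-sided) = 0.06978
At α=0.01: p ≥ α → fail to reject H₀

reject H₀: no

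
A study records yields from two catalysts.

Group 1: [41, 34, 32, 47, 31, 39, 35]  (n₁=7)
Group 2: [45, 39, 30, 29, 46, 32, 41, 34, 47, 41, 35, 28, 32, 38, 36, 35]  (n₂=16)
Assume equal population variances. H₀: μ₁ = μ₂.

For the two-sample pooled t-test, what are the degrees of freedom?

degrees of freedom = 21

df = n₁ + n₂ − 2 = 7 + 16 − 2 = 21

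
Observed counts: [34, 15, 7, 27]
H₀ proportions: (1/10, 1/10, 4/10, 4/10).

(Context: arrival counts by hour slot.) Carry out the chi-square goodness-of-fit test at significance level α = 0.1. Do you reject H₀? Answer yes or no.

reject H₀: yes

n = 83; E_i = n·p_i = [8.30, 8.30, 33.20, 33.20]
χ² = (34−8.30)²/8.30 + (15−8.30)²/8.30 + (7−33.20)²/33.20 + (27−33.20)²/33.20 = 106.8193
df = 3
p-value (upper-tail) = 0.00000
At α=0.1: p < α → reject H₀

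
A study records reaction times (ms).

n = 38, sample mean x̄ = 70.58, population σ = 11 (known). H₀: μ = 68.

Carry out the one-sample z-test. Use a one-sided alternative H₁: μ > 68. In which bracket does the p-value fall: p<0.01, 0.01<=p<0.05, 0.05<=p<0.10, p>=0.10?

SE = σ/√n = 11/√38 = 1.7844
z = (x̄−μ₀)/SE = (70.58−68)/1.7844 = 1.4458
p-value (one-sided, H₁ greater) = 0.07411
→ bracket: 0.05<=p<0.10

p-value bracket: 0.05<=p<0.10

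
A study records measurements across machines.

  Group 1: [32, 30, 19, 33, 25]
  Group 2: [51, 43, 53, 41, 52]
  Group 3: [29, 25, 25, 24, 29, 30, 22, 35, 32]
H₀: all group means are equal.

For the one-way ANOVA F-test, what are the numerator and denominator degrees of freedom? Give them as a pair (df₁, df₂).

degrees of freedom = [2, 16]

k = 3 groups, N = 19 total
df = (k−1, N−k) = (3−1, 19−3) = (2, 16)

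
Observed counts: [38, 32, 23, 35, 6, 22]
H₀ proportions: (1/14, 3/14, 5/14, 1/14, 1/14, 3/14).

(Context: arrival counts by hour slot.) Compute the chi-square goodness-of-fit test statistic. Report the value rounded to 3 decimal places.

n = 156; E_i = n·p_i = [11.14, 33.43, 55.71, 11.14, 11.14, 33.43]
χ² = (38−11.14)²/11.14 + (32−33.43)²/33.43 + (23−55.71)²/55.71 + (35−11.14)²/11.14 + (6−11.14)²/11.14 + (22−33.43)²/33.43 = 141.3624
df = 5

test statistic = 141.362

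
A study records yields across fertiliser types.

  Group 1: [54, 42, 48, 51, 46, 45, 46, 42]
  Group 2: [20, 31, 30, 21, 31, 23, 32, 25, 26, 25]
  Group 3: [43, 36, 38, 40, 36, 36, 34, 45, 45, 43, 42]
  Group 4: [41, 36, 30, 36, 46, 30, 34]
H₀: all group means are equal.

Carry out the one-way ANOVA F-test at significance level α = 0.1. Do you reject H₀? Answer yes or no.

Group means [46.75, 26.40, 39.82, 36.14], grand mean 36.917
SSB = Σnᵢ(x̄ᵢ−x̄)² = 1976.356; SSW = ΣΣ(x−x̄ᵢ)² = 654.394
MSB = 1976.356/3 = 658.7855; MSW = 654.394/32 = 20.4498
F = MSB/MSW = 32.2148
df = (3, 32)
p-value (upper-tail) = 0.00000
At α=0.1: p < α → reject H₀

reject H₀: yes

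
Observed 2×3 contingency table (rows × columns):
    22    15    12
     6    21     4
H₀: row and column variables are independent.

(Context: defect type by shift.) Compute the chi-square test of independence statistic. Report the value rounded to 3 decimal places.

test statistic = 10.631

Row totals [49, 31], col totals [28, 36, 16], n=80
χ² = (22−17.15)²/17.15 + (15−22.05)²/22.05 + (12−9.80)²/9.80 + (6−10.85)²/10.85 + (21−13.95)²/13.95 + (4−6.20)²/6.20 = 10.6311
df = 2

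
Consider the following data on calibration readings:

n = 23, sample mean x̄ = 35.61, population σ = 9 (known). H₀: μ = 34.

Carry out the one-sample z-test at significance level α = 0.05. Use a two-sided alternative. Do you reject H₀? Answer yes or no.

SE = σ/√n = 9/√23 = 1.8766
z = (x̄−μ₀)/SE = (35.61−34)/1.8766 = 0.8579
p-value (two-sided) = 0.39094
At α=0.05: p ≥ α → fail to reject H₀

reject H₀: no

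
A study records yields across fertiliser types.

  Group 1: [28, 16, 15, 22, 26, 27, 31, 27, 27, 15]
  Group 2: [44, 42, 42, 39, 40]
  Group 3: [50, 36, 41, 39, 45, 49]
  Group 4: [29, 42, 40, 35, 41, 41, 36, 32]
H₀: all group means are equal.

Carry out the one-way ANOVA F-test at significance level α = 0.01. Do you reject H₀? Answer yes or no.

Group means [23.40, 41.40, 43.33, 37.00], grand mean 34.379
SSB = Σnᵢ(x̄ᵢ−x̄)² = 1987.894; SSW = ΣΣ(x−x̄ᵢ)² = 654.933
MSB = 1987.894/3 = 662.6314; MSW = 654.933/25 = 26.1973
F = MSB/MSW = 25.2938
df = (3, 25)
p-value (upper-tail) = 0.00000
At α=0.01: p < α → reject H₀

reject H₀: yes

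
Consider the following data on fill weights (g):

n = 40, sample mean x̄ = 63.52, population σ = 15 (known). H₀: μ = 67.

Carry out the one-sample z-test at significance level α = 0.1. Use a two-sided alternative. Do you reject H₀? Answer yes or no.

reject H₀: no

SE = σ/√n = 15/√40 = 2.3717
z = (x̄−μ₀)/SE = (63.52−67)/2.3717 = -1.4673
p-value (two-sided) = 0.14230
At α=0.1: p ≥ α → fail to reject H₀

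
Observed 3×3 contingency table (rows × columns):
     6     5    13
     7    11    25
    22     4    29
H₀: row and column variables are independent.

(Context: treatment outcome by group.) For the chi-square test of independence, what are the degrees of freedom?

degrees of freedom = 4

df = (r−1)(c−1) = (3−1)·(3−1) = 4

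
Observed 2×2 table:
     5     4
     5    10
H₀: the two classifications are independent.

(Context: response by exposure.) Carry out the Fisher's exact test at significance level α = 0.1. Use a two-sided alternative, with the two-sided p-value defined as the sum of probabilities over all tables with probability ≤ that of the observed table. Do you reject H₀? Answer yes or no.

Margins: r₁=9, r₂=15, c₁=10, c₂=14, n=24
p_obs = C(9,5)·C(15,5)/C(24,10); sum pmf over tables with pmf ≤ p_obs
p-value (two-sided) = 0.40285
At α=0.1: p ≥ α → fail to reject H₀

reject H₀: no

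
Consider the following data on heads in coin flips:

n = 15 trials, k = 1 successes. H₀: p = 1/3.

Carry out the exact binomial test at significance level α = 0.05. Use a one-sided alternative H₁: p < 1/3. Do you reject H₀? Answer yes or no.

Exact binomial: n=15, k=1, p₀=1/3=0.3333
P(X≤1) from Σ C(n,i)·p₀^i·(1−p₀)^(n−i)
p-value (one-sided, H₁ less) = 0.01941
At α=0.05: p < α → reject H₀

reject H₀: yes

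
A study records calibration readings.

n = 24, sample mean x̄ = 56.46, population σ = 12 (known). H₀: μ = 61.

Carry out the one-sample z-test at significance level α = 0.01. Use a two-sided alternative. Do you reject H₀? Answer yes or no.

SE = σ/√n = 12/√24 = 2.4495
z = (x̄−μ₀)/SE = (56.46−61)/2.4495 = -1.8534
p-value (two-sided) = 0.06382
At α=0.01: p ≥ α → fail to reject H₀

reject H₀: no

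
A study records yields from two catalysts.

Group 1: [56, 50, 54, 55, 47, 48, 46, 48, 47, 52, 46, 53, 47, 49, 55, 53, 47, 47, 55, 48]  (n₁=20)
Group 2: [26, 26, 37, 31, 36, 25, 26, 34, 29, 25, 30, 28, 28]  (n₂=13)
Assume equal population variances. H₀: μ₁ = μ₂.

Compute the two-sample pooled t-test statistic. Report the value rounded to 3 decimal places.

test statistic = 15.505

x̄₁=50.150, s₁=3.543, n₁=20
x̄₂=29.308, s₂=4.111, n₂=13
s_p² = [19·3.543² + 12·4.111²]/31 = 14.2361
SE = √(s_p²·(1/20+1/13)) = 1.3442
t = (50.150−29.308)/1.3442 = 15.5053
df = 31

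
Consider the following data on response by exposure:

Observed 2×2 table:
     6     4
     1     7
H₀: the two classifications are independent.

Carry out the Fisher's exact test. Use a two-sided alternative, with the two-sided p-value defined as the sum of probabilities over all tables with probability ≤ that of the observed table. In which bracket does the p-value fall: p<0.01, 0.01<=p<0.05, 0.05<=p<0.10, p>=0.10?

p-value bracket: 0.05<=p<0.10

Margins: r₁=10, r₂=8, c₁=7, c₂=11, n=18
p_obs = C(10,6)·C(8,1)/C(18,7); sum pmf over tables with pmf ≤ p_obs
p-value (two-sided) = 0.06561
→ bracket: 0.05<=p<0.10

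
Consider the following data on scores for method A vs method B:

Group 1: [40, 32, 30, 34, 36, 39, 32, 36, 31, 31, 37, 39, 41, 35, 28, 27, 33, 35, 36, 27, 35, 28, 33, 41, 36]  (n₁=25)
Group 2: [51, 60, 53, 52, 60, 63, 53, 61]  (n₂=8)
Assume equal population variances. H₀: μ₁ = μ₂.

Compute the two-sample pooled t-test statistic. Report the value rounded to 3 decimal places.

x̄₁=34.080, s₁=4.212, n₁=25
x̄₂=56.625, s₂=4.809, n₂=8
s_p² = [24·4.212² + 7·4.809²]/31 = 18.9585
SE = √(s_p²·(1/25+1/8)) = 1.7687
t = (34.080−56.625)/1.7687 = -12.7469
df = 31

test statistic = -12.747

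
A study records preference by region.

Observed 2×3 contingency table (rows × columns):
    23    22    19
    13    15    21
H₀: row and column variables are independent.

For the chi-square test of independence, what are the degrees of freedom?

degrees of freedom = 2

df = (r−1)(c−1) = (2−1)·(3−1) = 2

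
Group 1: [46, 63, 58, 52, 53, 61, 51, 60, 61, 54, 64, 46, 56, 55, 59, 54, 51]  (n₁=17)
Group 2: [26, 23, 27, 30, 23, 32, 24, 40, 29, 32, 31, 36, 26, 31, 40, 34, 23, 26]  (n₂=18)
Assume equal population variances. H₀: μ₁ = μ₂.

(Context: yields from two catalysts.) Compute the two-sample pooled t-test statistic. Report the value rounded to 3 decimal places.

test statistic = 14.117

x̄₁=55.529, s₁=5.433, n₁=17
x̄₂=29.611, s₂=5.425, n₂=18
s_p² = [16·5.433² + 17·5.425²]/33 = 29.4701
SE = √(s_p²·(1/17+1/18)) = 1.8360
t = (55.529−29.611)/1.8360 = 14.1170
df = 33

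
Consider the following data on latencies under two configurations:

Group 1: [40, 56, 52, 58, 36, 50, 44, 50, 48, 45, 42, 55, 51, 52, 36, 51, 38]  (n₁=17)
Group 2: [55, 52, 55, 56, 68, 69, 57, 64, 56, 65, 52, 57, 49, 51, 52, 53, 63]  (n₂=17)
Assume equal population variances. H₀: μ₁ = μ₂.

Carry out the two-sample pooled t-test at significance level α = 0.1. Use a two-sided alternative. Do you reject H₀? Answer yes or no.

reject H₀: yes

x̄₁=47.294, s₁=6.962, n₁=17
x̄₂=57.294, s₂=6.192, n₂=17
s_p² = [16·6.962² + 16·6.192²]/32 = 43.4081
SE = √(s_p²·(1/17+1/17)) = 2.2598
t = (47.294−57.294)/2.2598 = -4.4251
df = 32
p-value (two-sided) = 0.00010
At α=0.1: p < α → reject H₀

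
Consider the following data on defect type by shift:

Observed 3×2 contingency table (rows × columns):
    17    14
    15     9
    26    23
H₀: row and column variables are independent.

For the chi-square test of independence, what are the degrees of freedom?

df = (r−1)(c−1) = (3−1)·(2−1) = 2

degrees of freedom = 2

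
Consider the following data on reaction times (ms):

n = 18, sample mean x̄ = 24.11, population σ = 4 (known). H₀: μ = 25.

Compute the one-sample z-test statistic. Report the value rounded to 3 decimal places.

SE = σ/√n = 4/√18 = 0.9428
z = (x̄−μ₀)/SE = (24.11−25)/0.9428 = -0.9440

test statistic = -0.944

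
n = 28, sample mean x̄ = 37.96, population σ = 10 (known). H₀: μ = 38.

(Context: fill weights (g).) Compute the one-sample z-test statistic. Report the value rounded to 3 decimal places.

SE = σ/√n = 10/√28 = 1.8898
z = (x̄−μ₀)/SE = (37.96−38)/1.8898 = -0.0212

test statistic = -0.021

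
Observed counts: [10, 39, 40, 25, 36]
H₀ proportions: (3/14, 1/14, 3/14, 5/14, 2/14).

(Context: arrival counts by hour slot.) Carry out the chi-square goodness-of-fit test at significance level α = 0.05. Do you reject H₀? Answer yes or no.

reject H₀: yes

n = 150; E_i = n·p_i = [32.14, 10.71, 32.14, 53.57, 21.43]
χ² = (10−32.14)²/32.14 + (39−10.71)²/10.71 + (40−32.14)²/32.14 + (25−53.57)²/53.57 + (36−21.43)²/21.43 = 116.9956
df = 4
p-value (upper-tail) = 0.00000
At α=0.05: p < α → reject H₀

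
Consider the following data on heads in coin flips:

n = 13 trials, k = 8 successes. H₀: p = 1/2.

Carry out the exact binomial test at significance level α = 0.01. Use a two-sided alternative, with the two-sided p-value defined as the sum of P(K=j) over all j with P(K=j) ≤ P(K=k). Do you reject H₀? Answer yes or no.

reject H₀: no

Exact binomial: n=13, k=8, p₀=1/2=0.5000
P(X=j) = C(n,j)·p₀^j·(1−p₀)^(n−j); p = Σ P(X=j) over j with P(X=j) ≤ P(X=8)
p-value (two-sided) = 0.58105
At α=0.01: p ≥ α → fail to reject H₀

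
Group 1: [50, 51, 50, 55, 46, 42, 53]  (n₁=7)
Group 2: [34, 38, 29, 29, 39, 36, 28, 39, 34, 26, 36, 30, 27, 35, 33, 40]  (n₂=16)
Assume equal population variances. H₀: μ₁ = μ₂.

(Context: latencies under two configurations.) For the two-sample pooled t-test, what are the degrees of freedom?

degrees of freedom = 21

df = n₁ + n₂ − 2 = 7 + 16 − 2 = 21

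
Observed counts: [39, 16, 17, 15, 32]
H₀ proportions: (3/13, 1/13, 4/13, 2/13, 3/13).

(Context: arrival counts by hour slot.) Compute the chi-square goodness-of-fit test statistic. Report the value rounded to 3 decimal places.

n = 119; E_i = n·p_i = [27.46, 9.15, 36.62, 18.31, 27.46]
χ² = (39−27.46)²/27.46 + (16−9.15)²/9.15 + (17−36.62)²/36.62 + (15−18.31)²/18.31 + (32−27.46)²/27.46 = 21.8242
df = 4

test statistic = 21.824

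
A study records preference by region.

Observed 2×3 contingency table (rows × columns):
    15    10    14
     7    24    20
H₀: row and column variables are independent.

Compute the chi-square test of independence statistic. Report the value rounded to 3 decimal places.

Row totals [39, 51], col totals [22, 34, 34], n=90
χ² = (15−9.53)²/9.53 + (10−14.73)²/14.73 + (14−14.73)²/14.73 + (7−12.47)²/12.47 + (24−19.27)²/19.27 + (20−19.27)²/19.27 = 8.2798
df = 2

test statistic = 8.280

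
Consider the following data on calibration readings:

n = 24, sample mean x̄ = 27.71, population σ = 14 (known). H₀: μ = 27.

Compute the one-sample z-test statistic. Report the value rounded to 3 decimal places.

SE = σ/√n = 14/√24 = 2.8577
z = (x̄−μ₀)/SE = (27.71−27)/2.8577 = 0.2484

test statistic = 0.248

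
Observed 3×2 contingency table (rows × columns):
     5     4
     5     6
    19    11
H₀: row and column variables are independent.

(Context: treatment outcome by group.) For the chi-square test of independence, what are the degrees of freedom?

degrees of freedom = 2

df = (r−1)(c−1) = (3−1)·(2−1) = 2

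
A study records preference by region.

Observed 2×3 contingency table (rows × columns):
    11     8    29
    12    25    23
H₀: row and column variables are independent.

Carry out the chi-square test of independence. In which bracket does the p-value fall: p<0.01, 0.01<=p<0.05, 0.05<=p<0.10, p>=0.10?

p-value bracket: 0.01<=p<0.05

Row totals [48, 60], col totals [23, 33, 52], n=108
χ² = (11−10.22)²/10.22 + (8−14.67)²/14.67 + (29−23.11)²/23.11 + (12−12.78)²/12.78 + (25−18.33)²/18.33 + (23−28.89)²/28.89 = 8.2620
df = 2
p-value (upper-tail) = 0.01607
→ bracket: 0.01<=p<0.05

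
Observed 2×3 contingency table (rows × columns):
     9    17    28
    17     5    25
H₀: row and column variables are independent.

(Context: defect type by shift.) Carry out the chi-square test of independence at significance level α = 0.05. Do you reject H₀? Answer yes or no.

reject H₀: yes

Row totals [54, 47], col totals [26, 22, 53], n=101
χ² = (9−13.90)²/13.90 + (17−11.76)²/11.76 + (28−28.34)²/28.34 + (17−12.10)²/12.10 + (5−10.24)²/10.24 + (25−24.66)²/24.66 = 8.7336
df = 2
p-value (upper-tail) = 0.01269
At α=0.05: p < α → reject H₀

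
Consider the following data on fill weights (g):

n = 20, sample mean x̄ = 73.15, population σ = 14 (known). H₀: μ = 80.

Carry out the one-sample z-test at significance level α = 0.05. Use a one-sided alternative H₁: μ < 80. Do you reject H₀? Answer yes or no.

reject H₀: yes

SE = σ/√n = 14/√20 = 3.1305
z = (x̄−μ₀)/SE = (73.15−80)/3.1305 = -2.1882
p-value (one-sided, H₁ less) = 0.01433
At α=0.05: p < α → reject H₀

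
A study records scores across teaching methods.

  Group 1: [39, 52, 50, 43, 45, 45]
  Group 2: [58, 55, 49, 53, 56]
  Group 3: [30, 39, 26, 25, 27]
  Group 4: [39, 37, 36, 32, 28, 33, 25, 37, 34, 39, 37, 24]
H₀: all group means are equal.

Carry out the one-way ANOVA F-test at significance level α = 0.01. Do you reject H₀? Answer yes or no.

reject H₀: yes

Group means [45.67, 54.20, 29.40, 33.42], grand mean 39.036
SSB = Σnᵢ(x̄ᵢ−x̄)² = 2256.714; SSW = ΣΣ(x−x̄ᵢ)² = 586.250
MSB = 2256.714/3 = 752.2381; MSW = 586.250/24 = 24.4271
F = MSB/MSW = 30.7952
df = (3, 24)
p-value (upper-tail) = 0.00000
At α=0.01: p < α → reject H₀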